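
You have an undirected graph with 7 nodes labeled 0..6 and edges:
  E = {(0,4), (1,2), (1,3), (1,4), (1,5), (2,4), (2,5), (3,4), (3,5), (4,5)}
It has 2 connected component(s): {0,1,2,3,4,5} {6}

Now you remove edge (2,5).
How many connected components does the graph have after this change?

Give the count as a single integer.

Answer: 2

Derivation:
Initial component count: 2
Remove (2,5): not a bridge. Count unchanged: 2.
  After removal, components: {0,1,2,3,4,5} {6}
New component count: 2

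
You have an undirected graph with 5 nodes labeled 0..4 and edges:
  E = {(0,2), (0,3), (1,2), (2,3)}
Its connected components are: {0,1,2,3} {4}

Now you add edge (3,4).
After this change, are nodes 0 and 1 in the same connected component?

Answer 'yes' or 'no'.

Initial components: {0,1,2,3} {4}
Adding edge (3,4): merges {0,1,2,3} and {4}.
New components: {0,1,2,3,4}
Are 0 and 1 in the same component? yes

Answer: yes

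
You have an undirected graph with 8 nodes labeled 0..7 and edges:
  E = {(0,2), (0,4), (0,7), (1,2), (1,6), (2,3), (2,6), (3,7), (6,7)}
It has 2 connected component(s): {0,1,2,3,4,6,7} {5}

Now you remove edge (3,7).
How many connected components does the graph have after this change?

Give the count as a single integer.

Answer: 2

Derivation:
Initial component count: 2
Remove (3,7): not a bridge. Count unchanged: 2.
  After removal, components: {0,1,2,3,4,6,7} {5}
New component count: 2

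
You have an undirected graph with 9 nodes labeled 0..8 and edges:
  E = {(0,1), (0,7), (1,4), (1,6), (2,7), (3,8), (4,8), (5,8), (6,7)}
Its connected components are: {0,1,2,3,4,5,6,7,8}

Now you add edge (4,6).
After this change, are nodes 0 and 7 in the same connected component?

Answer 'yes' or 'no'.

Answer: yes

Derivation:
Initial components: {0,1,2,3,4,5,6,7,8}
Adding edge (4,6): both already in same component {0,1,2,3,4,5,6,7,8}. No change.
New components: {0,1,2,3,4,5,6,7,8}
Are 0 and 7 in the same component? yes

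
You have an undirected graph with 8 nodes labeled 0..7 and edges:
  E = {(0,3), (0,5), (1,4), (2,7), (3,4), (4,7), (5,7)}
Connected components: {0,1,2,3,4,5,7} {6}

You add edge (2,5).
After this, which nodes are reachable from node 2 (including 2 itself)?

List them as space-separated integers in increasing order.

Before: nodes reachable from 2: {0,1,2,3,4,5,7}
Adding (2,5): both endpoints already in same component. Reachability from 2 unchanged.
After: nodes reachable from 2: {0,1,2,3,4,5,7}

Answer: 0 1 2 3 4 5 7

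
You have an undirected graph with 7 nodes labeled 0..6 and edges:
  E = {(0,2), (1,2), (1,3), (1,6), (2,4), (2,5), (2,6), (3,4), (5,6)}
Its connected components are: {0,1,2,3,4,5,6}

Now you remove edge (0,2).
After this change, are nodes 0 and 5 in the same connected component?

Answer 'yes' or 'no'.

Answer: no

Derivation:
Initial components: {0,1,2,3,4,5,6}
Removing edge (0,2): it was a bridge — component count 1 -> 2.
New components: {0} {1,2,3,4,5,6}
Are 0 and 5 in the same component? no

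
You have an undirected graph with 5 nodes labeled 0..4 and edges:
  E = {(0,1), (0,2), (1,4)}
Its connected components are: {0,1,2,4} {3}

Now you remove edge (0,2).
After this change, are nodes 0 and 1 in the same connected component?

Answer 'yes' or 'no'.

Answer: yes

Derivation:
Initial components: {0,1,2,4} {3}
Removing edge (0,2): it was a bridge — component count 2 -> 3.
New components: {0,1,4} {2} {3}
Are 0 and 1 in the same component? yes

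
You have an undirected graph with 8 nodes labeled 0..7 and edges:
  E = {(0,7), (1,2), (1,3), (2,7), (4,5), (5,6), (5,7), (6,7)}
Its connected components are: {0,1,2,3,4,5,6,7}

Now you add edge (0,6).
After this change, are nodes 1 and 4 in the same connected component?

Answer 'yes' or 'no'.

Answer: yes

Derivation:
Initial components: {0,1,2,3,4,5,6,7}
Adding edge (0,6): both already in same component {0,1,2,3,4,5,6,7}. No change.
New components: {0,1,2,3,4,5,6,7}
Are 1 and 4 in the same component? yes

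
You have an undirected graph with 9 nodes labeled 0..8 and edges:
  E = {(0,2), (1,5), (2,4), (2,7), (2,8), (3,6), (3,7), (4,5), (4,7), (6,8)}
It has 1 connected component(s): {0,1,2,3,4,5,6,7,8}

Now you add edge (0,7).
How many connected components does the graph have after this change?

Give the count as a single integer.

Initial component count: 1
Add (0,7): endpoints already in same component. Count unchanged: 1.
New component count: 1

Answer: 1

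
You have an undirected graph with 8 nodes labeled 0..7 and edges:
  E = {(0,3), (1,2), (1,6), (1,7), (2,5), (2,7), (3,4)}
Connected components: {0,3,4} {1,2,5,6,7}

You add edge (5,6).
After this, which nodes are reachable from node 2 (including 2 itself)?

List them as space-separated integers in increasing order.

Answer: 1 2 5 6 7

Derivation:
Before: nodes reachable from 2: {1,2,5,6,7}
Adding (5,6): both endpoints already in same component. Reachability from 2 unchanged.
After: nodes reachable from 2: {1,2,5,6,7}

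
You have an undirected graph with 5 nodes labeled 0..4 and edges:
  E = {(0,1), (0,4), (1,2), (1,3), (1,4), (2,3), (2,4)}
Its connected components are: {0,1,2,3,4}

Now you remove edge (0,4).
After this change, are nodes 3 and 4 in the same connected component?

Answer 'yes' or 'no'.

Initial components: {0,1,2,3,4}
Removing edge (0,4): not a bridge — component count unchanged at 1.
New components: {0,1,2,3,4}
Are 3 and 4 in the same component? yes

Answer: yes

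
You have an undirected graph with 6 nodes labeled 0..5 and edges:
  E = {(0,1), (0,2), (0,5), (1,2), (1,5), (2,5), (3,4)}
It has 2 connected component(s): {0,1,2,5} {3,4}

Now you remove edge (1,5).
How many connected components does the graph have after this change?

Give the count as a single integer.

Answer: 2

Derivation:
Initial component count: 2
Remove (1,5): not a bridge. Count unchanged: 2.
  After removal, components: {0,1,2,5} {3,4}
New component count: 2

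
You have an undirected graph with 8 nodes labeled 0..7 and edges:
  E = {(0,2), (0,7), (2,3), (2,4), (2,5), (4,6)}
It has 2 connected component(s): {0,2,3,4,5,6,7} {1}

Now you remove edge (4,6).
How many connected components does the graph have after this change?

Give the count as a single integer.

Answer: 3

Derivation:
Initial component count: 2
Remove (4,6): it was a bridge. Count increases: 2 -> 3.
  After removal, components: {0,2,3,4,5,7} {1} {6}
New component count: 3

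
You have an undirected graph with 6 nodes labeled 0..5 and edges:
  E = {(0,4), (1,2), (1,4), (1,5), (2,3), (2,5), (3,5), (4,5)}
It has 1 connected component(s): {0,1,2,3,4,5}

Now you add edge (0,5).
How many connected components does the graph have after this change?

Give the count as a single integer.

Initial component count: 1
Add (0,5): endpoints already in same component. Count unchanged: 1.
New component count: 1

Answer: 1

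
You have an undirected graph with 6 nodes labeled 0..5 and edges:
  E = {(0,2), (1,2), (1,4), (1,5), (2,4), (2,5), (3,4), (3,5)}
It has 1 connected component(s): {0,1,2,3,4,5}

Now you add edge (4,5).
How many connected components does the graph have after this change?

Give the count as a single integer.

Answer: 1

Derivation:
Initial component count: 1
Add (4,5): endpoints already in same component. Count unchanged: 1.
New component count: 1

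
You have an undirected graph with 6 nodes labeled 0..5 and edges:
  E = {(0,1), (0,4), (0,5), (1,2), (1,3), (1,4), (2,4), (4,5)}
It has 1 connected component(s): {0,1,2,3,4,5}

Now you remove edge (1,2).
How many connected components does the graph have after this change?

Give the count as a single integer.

Initial component count: 1
Remove (1,2): not a bridge. Count unchanged: 1.
  After removal, components: {0,1,2,3,4,5}
New component count: 1

Answer: 1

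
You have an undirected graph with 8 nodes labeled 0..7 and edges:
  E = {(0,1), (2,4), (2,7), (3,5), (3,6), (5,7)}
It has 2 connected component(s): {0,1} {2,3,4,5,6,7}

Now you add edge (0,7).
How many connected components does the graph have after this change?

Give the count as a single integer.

Initial component count: 2
Add (0,7): merges two components. Count decreases: 2 -> 1.
New component count: 1

Answer: 1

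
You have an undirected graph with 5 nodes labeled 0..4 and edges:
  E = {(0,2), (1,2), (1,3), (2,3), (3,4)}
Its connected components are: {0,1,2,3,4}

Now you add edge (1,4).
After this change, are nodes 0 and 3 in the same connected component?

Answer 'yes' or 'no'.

Initial components: {0,1,2,3,4}
Adding edge (1,4): both already in same component {0,1,2,3,4}. No change.
New components: {0,1,2,3,4}
Are 0 and 3 in the same component? yes

Answer: yes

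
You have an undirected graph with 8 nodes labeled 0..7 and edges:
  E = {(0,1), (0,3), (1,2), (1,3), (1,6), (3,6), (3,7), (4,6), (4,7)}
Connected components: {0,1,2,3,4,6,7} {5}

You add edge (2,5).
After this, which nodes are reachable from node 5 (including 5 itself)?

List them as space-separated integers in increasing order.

Answer: 0 1 2 3 4 5 6 7

Derivation:
Before: nodes reachable from 5: {5}
Adding (2,5): merges 5's component with another. Reachability grows.
After: nodes reachable from 5: {0,1,2,3,4,5,6,7}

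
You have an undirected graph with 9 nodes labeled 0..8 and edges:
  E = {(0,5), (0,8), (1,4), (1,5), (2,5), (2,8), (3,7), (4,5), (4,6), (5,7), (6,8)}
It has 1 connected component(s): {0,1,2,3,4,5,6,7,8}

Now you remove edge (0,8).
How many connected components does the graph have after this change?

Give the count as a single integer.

Answer: 1

Derivation:
Initial component count: 1
Remove (0,8): not a bridge. Count unchanged: 1.
  After removal, components: {0,1,2,3,4,5,6,7,8}
New component count: 1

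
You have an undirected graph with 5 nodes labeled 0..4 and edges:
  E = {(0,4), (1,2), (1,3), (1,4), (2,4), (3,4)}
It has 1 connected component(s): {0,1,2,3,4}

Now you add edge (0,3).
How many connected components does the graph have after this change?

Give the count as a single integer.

Answer: 1

Derivation:
Initial component count: 1
Add (0,3): endpoints already in same component. Count unchanged: 1.
New component count: 1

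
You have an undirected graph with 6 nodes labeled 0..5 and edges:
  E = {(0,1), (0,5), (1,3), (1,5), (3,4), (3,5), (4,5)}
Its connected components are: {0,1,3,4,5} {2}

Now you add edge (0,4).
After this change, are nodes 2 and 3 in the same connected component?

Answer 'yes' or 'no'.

Answer: no

Derivation:
Initial components: {0,1,3,4,5} {2}
Adding edge (0,4): both already in same component {0,1,3,4,5}. No change.
New components: {0,1,3,4,5} {2}
Are 2 and 3 in the same component? no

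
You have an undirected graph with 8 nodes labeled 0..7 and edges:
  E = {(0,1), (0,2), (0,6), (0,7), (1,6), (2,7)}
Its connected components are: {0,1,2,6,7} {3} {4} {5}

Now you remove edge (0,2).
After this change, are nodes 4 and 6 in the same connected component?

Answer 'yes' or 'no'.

Answer: no

Derivation:
Initial components: {0,1,2,6,7} {3} {4} {5}
Removing edge (0,2): not a bridge — component count unchanged at 4.
New components: {0,1,2,6,7} {3} {4} {5}
Are 4 and 6 in the same component? no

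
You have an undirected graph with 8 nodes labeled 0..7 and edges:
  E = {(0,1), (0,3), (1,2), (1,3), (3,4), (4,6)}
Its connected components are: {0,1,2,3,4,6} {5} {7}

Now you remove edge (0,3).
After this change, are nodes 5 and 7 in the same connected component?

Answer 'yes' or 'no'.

Initial components: {0,1,2,3,4,6} {5} {7}
Removing edge (0,3): not a bridge — component count unchanged at 3.
New components: {0,1,2,3,4,6} {5} {7}
Are 5 and 7 in the same component? no

Answer: no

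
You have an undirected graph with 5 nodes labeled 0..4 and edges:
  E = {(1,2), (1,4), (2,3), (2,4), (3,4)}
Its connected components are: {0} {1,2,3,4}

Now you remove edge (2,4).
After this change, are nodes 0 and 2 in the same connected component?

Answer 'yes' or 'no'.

Answer: no

Derivation:
Initial components: {0} {1,2,3,4}
Removing edge (2,4): not a bridge — component count unchanged at 2.
New components: {0} {1,2,3,4}
Are 0 and 2 in the same component? no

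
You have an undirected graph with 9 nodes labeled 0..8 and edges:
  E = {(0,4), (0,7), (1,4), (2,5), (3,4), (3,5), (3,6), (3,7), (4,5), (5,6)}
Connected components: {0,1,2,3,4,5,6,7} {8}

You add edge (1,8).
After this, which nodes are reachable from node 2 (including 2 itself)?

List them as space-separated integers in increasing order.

Answer: 0 1 2 3 4 5 6 7 8

Derivation:
Before: nodes reachable from 2: {0,1,2,3,4,5,6,7}
Adding (1,8): merges 2's component with another. Reachability grows.
After: nodes reachable from 2: {0,1,2,3,4,5,6,7,8}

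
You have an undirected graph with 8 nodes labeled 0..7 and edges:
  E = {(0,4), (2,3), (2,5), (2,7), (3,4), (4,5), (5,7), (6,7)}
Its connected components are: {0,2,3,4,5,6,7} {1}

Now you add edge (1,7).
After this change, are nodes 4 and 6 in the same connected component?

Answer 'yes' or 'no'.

Answer: yes

Derivation:
Initial components: {0,2,3,4,5,6,7} {1}
Adding edge (1,7): merges {1} and {0,2,3,4,5,6,7}.
New components: {0,1,2,3,4,5,6,7}
Are 4 and 6 in the same component? yes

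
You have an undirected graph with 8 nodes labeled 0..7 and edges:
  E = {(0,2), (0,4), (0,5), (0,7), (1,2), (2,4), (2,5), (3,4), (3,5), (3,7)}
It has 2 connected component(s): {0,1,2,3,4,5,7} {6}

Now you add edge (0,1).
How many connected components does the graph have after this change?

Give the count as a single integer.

Answer: 2

Derivation:
Initial component count: 2
Add (0,1): endpoints already in same component. Count unchanged: 2.
New component count: 2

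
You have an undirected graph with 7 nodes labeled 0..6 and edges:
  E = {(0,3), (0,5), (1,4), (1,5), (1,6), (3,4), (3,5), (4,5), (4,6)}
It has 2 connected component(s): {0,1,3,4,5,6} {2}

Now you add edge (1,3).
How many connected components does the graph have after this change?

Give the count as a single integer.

Initial component count: 2
Add (1,3): endpoints already in same component. Count unchanged: 2.
New component count: 2

Answer: 2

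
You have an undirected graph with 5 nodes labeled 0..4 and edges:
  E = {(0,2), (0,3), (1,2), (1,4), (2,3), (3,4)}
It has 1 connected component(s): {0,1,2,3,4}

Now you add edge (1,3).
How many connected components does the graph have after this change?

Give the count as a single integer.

Answer: 1

Derivation:
Initial component count: 1
Add (1,3): endpoints already in same component. Count unchanged: 1.
New component count: 1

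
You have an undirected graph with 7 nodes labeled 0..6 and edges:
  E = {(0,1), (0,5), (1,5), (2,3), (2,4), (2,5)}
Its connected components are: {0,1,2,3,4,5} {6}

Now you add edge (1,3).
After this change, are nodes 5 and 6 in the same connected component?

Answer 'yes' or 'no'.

Answer: no

Derivation:
Initial components: {0,1,2,3,4,5} {6}
Adding edge (1,3): both already in same component {0,1,2,3,4,5}. No change.
New components: {0,1,2,3,4,5} {6}
Are 5 and 6 in the same component? no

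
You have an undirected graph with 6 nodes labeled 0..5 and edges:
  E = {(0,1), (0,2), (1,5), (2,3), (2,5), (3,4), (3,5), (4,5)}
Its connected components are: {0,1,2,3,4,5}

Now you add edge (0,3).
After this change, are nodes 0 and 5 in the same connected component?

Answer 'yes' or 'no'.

Initial components: {0,1,2,3,4,5}
Adding edge (0,3): both already in same component {0,1,2,3,4,5}. No change.
New components: {0,1,2,3,4,5}
Are 0 and 5 in the same component? yes

Answer: yes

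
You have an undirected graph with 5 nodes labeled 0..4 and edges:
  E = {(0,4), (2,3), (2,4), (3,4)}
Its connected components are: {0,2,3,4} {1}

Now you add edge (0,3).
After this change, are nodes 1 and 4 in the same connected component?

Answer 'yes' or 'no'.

Answer: no

Derivation:
Initial components: {0,2,3,4} {1}
Adding edge (0,3): both already in same component {0,2,3,4}. No change.
New components: {0,2,3,4} {1}
Are 1 and 4 in the same component? no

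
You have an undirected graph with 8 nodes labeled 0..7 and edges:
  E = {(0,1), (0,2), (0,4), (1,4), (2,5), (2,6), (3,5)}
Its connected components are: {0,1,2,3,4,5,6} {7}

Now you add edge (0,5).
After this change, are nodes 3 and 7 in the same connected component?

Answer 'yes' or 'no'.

Initial components: {0,1,2,3,4,5,6} {7}
Adding edge (0,5): both already in same component {0,1,2,3,4,5,6}. No change.
New components: {0,1,2,3,4,5,6} {7}
Are 3 and 7 in the same component? no

Answer: no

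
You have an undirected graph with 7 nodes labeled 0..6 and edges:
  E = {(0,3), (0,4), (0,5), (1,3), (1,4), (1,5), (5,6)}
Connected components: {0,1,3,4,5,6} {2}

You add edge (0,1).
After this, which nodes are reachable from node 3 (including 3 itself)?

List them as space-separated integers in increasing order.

Before: nodes reachable from 3: {0,1,3,4,5,6}
Adding (0,1): both endpoints already in same component. Reachability from 3 unchanged.
After: nodes reachable from 3: {0,1,3,4,5,6}

Answer: 0 1 3 4 5 6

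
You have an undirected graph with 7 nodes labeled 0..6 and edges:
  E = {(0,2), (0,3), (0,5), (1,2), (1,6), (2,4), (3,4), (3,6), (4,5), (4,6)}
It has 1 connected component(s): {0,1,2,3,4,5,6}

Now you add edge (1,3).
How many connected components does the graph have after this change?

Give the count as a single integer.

Answer: 1

Derivation:
Initial component count: 1
Add (1,3): endpoints already in same component. Count unchanged: 1.
New component count: 1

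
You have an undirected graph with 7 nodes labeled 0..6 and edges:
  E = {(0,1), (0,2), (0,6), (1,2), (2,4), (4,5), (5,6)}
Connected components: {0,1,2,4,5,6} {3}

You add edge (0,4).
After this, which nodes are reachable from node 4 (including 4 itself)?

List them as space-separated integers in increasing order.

Before: nodes reachable from 4: {0,1,2,4,5,6}
Adding (0,4): both endpoints already in same component. Reachability from 4 unchanged.
After: nodes reachable from 4: {0,1,2,4,5,6}

Answer: 0 1 2 4 5 6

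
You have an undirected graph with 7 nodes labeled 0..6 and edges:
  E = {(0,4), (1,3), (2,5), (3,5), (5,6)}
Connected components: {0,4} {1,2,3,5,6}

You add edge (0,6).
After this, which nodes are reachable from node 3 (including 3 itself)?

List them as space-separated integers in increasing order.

Answer: 0 1 2 3 4 5 6

Derivation:
Before: nodes reachable from 3: {1,2,3,5,6}
Adding (0,6): merges 3's component with another. Reachability grows.
After: nodes reachable from 3: {0,1,2,3,4,5,6}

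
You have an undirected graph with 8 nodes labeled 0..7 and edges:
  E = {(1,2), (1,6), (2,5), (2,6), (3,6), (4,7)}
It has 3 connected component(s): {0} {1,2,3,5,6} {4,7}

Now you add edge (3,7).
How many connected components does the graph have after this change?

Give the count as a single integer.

Initial component count: 3
Add (3,7): merges two components. Count decreases: 3 -> 2.
New component count: 2

Answer: 2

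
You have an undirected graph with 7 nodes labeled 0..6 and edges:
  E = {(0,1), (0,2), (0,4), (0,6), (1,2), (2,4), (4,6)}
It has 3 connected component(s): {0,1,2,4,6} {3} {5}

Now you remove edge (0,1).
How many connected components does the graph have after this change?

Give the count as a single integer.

Answer: 3

Derivation:
Initial component count: 3
Remove (0,1): not a bridge. Count unchanged: 3.
  After removal, components: {0,1,2,4,6} {3} {5}
New component count: 3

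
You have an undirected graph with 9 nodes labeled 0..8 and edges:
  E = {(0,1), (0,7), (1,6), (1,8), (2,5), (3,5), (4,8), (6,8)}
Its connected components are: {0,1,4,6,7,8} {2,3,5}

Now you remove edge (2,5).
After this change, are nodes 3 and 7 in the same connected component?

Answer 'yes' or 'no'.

Initial components: {0,1,4,6,7,8} {2,3,5}
Removing edge (2,5): it was a bridge — component count 2 -> 3.
New components: {0,1,4,6,7,8} {2} {3,5}
Are 3 and 7 in the same component? no

Answer: no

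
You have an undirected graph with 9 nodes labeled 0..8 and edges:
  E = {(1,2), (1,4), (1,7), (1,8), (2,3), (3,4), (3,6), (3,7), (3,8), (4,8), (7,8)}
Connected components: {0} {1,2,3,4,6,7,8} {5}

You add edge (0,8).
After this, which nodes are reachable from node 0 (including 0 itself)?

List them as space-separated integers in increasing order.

Answer: 0 1 2 3 4 6 7 8

Derivation:
Before: nodes reachable from 0: {0}
Adding (0,8): merges 0's component with another. Reachability grows.
After: nodes reachable from 0: {0,1,2,3,4,6,7,8}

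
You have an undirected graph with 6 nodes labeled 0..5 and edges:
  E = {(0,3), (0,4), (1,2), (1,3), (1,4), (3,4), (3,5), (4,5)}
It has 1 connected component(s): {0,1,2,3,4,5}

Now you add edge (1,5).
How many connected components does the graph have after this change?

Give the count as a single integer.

Initial component count: 1
Add (1,5): endpoints already in same component. Count unchanged: 1.
New component count: 1

Answer: 1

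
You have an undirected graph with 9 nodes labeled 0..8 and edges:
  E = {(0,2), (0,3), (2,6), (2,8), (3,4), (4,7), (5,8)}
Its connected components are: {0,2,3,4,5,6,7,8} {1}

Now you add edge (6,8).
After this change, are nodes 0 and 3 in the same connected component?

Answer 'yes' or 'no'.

Answer: yes

Derivation:
Initial components: {0,2,3,4,5,6,7,8} {1}
Adding edge (6,8): both already in same component {0,2,3,4,5,6,7,8}. No change.
New components: {0,2,3,4,5,6,7,8} {1}
Are 0 and 3 in the same component? yes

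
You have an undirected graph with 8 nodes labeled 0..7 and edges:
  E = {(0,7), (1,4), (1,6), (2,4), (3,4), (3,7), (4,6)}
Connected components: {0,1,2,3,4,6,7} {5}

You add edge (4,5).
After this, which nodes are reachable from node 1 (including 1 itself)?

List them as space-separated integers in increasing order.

Before: nodes reachable from 1: {0,1,2,3,4,6,7}
Adding (4,5): merges 1's component with another. Reachability grows.
After: nodes reachable from 1: {0,1,2,3,4,5,6,7}

Answer: 0 1 2 3 4 5 6 7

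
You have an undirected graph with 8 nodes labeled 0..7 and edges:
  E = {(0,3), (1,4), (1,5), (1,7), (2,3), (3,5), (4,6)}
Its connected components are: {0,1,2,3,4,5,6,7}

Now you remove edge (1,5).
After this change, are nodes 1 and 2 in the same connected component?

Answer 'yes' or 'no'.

Answer: no

Derivation:
Initial components: {0,1,2,3,4,5,6,7}
Removing edge (1,5): it was a bridge — component count 1 -> 2.
New components: {0,2,3,5} {1,4,6,7}
Are 1 and 2 in the same component? no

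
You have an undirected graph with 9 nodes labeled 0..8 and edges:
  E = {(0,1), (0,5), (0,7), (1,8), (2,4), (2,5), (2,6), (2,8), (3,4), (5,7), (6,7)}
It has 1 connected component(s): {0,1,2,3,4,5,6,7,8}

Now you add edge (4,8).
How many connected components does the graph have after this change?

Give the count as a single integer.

Answer: 1

Derivation:
Initial component count: 1
Add (4,8): endpoints already in same component. Count unchanged: 1.
New component count: 1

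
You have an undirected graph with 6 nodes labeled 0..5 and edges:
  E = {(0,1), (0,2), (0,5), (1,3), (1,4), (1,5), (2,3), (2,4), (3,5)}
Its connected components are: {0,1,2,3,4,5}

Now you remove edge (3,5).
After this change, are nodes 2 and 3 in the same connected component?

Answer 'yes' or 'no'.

Answer: yes

Derivation:
Initial components: {0,1,2,3,4,5}
Removing edge (3,5): not a bridge — component count unchanged at 1.
New components: {0,1,2,3,4,5}
Are 2 and 3 in the same component? yes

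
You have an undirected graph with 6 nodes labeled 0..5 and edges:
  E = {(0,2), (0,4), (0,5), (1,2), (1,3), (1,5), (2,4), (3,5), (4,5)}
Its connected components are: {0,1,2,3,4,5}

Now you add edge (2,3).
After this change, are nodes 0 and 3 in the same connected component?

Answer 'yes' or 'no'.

Answer: yes

Derivation:
Initial components: {0,1,2,3,4,5}
Adding edge (2,3): both already in same component {0,1,2,3,4,5}. No change.
New components: {0,1,2,3,4,5}
Are 0 and 3 in the same component? yes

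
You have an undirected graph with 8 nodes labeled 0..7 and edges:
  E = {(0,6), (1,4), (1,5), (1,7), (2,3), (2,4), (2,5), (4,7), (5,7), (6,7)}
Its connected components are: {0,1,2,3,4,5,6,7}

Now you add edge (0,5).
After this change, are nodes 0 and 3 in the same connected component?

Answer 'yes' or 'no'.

Answer: yes

Derivation:
Initial components: {0,1,2,3,4,5,6,7}
Adding edge (0,5): both already in same component {0,1,2,3,4,5,6,7}. No change.
New components: {0,1,2,3,4,5,6,7}
Are 0 and 3 in the same component? yes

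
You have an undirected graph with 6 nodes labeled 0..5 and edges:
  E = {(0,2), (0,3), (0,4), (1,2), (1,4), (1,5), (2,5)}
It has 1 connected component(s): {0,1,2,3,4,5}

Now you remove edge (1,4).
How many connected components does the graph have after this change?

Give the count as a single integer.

Initial component count: 1
Remove (1,4): not a bridge. Count unchanged: 1.
  After removal, components: {0,1,2,3,4,5}
New component count: 1

Answer: 1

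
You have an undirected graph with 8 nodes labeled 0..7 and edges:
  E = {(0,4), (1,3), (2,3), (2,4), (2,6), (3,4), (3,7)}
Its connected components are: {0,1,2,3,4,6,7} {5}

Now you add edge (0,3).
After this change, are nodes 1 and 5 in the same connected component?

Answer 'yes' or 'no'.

Answer: no

Derivation:
Initial components: {0,1,2,3,4,6,7} {5}
Adding edge (0,3): both already in same component {0,1,2,3,4,6,7}. No change.
New components: {0,1,2,3,4,6,7} {5}
Are 1 and 5 in the same component? no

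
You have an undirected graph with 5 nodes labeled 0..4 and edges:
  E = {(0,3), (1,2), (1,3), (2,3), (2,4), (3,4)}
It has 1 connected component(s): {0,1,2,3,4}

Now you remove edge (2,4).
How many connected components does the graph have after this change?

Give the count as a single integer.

Answer: 1

Derivation:
Initial component count: 1
Remove (2,4): not a bridge. Count unchanged: 1.
  After removal, components: {0,1,2,3,4}
New component count: 1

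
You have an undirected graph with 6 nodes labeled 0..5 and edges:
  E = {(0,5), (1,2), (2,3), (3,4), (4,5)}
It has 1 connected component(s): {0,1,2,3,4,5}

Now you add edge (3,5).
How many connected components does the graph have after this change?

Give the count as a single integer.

Initial component count: 1
Add (3,5): endpoints already in same component. Count unchanged: 1.
New component count: 1

Answer: 1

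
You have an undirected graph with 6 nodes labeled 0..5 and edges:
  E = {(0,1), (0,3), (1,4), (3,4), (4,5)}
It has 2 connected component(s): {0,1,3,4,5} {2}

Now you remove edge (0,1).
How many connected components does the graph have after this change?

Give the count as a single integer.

Initial component count: 2
Remove (0,1): not a bridge. Count unchanged: 2.
  After removal, components: {0,1,3,4,5} {2}
New component count: 2

Answer: 2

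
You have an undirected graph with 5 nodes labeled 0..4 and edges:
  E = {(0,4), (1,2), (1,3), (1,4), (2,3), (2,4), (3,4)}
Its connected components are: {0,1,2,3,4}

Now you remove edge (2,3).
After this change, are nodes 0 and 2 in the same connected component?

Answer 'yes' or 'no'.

Answer: yes

Derivation:
Initial components: {0,1,2,3,4}
Removing edge (2,3): not a bridge — component count unchanged at 1.
New components: {0,1,2,3,4}
Are 0 and 2 in the same component? yes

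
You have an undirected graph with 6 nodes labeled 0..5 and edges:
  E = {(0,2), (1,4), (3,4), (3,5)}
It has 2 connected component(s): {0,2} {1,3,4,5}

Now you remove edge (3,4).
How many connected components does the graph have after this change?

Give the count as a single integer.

Initial component count: 2
Remove (3,4): it was a bridge. Count increases: 2 -> 3.
  After removal, components: {0,2} {1,4} {3,5}
New component count: 3

Answer: 3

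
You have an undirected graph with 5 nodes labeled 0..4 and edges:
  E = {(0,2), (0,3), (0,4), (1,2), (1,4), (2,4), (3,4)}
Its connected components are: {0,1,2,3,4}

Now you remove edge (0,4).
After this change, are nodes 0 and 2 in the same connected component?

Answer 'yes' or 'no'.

Initial components: {0,1,2,3,4}
Removing edge (0,4): not a bridge — component count unchanged at 1.
New components: {0,1,2,3,4}
Are 0 and 2 in the same component? yes

Answer: yes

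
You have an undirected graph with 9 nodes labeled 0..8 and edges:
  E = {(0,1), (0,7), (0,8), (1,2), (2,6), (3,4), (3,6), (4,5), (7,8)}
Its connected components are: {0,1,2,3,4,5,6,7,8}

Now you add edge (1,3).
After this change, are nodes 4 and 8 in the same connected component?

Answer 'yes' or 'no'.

Answer: yes

Derivation:
Initial components: {0,1,2,3,4,5,6,7,8}
Adding edge (1,3): both already in same component {0,1,2,3,4,5,6,7,8}. No change.
New components: {0,1,2,3,4,5,6,7,8}
Are 4 and 8 in the same component? yes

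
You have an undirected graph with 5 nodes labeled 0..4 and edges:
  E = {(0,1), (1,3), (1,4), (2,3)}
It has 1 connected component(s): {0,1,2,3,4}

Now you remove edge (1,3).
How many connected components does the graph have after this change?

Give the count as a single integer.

Answer: 2

Derivation:
Initial component count: 1
Remove (1,3): it was a bridge. Count increases: 1 -> 2.
  After removal, components: {0,1,4} {2,3}
New component count: 2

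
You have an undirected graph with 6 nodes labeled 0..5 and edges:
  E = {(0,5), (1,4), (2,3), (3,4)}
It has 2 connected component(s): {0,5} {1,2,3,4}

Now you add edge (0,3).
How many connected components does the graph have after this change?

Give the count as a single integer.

Answer: 1

Derivation:
Initial component count: 2
Add (0,3): merges two components. Count decreases: 2 -> 1.
New component count: 1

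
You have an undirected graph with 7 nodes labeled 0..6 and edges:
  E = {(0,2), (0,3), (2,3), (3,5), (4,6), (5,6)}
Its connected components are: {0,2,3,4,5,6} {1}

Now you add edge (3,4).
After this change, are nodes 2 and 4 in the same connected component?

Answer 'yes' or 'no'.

Initial components: {0,2,3,4,5,6} {1}
Adding edge (3,4): both already in same component {0,2,3,4,5,6}. No change.
New components: {0,2,3,4,5,6} {1}
Are 2 and 4 in the same component? yes

Answer: yes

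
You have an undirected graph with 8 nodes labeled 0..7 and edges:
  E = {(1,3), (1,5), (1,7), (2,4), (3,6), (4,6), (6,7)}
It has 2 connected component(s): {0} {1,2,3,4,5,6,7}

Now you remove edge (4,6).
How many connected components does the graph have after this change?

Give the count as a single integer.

Answer: 3

Derivation:
Initial component count: 2
Remove (4,6): it was a bridge. Count increases: 2 -> 3.
  After removal, components: {0} {1,3,5,6,7} {2,4}
New component count: 3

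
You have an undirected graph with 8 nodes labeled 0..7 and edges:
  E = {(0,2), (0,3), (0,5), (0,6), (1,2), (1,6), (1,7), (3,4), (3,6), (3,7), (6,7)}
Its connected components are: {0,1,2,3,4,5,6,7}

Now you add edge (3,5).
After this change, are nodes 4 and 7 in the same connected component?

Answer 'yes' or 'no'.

Answer: yes

Derivation:
Initial components: {0,1,2,3,4,5,6,7}
Adding edge (3,5): both already in same component {0,1,2,3,4,5,6,7}. No change.
New components: {0,1,2,3,4,5,6,7}
Are 4 and 7 in the same component? yes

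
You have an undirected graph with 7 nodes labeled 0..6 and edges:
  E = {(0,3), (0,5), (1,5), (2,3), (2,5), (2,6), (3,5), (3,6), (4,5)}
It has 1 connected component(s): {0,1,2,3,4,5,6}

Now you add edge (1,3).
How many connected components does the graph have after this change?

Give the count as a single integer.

Initial component count: 1
Add (1,3): endpoints already in same component. Count unchanged: 1.
New component count: 1

Answer: 1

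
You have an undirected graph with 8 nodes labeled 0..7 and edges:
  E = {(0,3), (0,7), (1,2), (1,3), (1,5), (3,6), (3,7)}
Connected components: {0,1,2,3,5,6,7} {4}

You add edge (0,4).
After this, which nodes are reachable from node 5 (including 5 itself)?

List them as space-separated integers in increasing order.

Before: nodes reachable from 5: {0,1,2,3,5,6,7}
Adding (0,4): merges 5's component with another. Reachability grows.
After: nodes reachable from 5: {0,1,2,3,4,5,6,7}

Answer: 0 1 2 3 4 5 6 7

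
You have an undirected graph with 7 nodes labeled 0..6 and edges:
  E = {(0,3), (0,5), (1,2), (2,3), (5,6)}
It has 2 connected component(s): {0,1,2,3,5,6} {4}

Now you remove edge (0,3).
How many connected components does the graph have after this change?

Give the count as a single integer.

Answer: 3

Derivation:
Initial component count: 2
Remove (0,3): it was a bridge. Count increases: 2 -> 3.
  After removal, components: {0,5,6} {1,2,3} {4}
New component count: 3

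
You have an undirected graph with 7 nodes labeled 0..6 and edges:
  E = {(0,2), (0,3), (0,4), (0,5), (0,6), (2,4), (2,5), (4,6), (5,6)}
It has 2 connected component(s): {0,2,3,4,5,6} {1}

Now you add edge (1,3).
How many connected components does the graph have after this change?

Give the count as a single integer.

Answer: 1

Derivation:
Initial component count: 2
Add (1,3): merges two components. Count decreases: 2 -> 1.
New component count: 1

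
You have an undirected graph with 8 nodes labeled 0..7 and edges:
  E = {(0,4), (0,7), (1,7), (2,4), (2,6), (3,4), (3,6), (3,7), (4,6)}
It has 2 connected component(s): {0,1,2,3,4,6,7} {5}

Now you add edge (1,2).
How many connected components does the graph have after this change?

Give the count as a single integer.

Answer: 2

Derivation:
Initial component count: 2
Add (1,2): endpoints already in same component. Count unchanged: 2.
New component count: 2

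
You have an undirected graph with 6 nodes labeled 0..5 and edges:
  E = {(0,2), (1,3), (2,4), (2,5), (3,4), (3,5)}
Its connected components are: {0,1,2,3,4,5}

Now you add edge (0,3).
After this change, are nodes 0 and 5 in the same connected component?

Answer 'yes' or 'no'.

Answer: yes

Derivation:
Initial components: {0,1,2,3,4,5}
Adding edge (0,3): both already in same component {0,1,2,3,4,5}. No change.
New components: {0,1,2,3,4,5}
Are 0 and 5 in the same component? yes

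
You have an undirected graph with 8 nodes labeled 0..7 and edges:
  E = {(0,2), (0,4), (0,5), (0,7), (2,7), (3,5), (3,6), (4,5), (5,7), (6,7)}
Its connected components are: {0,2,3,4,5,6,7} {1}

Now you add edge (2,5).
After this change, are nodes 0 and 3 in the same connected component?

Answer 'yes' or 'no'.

Answer: yes

Derivation:
Initial components: {0,2,3,4,5,6,7} {1}
Adding edge (2,5): both already in same component {0,2,3,4,5,6,7}. No change.
New components: {0,2,3,4,5,6,7} {1}
Are 0 and 3 in the same component? yes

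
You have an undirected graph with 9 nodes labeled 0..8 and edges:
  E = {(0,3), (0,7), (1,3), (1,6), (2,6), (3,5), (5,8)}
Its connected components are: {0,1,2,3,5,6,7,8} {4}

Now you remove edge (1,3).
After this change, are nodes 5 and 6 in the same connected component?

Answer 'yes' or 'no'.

Initial components: {0,1,2,3,5,6,7,8} {4}
Removing edge (1,3): it was a bridge — component count 2 -> 3.
New components: {0,3,5,7,8} {1,2,6} {4}
Are 5 and 6 in the same component? no

Answer: no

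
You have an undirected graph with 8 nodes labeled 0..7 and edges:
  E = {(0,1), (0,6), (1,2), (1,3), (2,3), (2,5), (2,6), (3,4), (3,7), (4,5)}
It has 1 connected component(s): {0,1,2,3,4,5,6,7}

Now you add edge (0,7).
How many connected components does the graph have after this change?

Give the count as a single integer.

Answer: 1

Derivation:
Initial component count: 1
Add (0,7): endpoints already in same component. Count unchanged: 1.
New component count: 1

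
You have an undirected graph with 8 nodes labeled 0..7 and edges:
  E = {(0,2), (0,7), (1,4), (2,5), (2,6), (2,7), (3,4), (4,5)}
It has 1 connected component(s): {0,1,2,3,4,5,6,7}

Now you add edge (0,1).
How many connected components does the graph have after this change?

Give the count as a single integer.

Answer: 1

Derivation:
Initial component count: 1
Add (0,1): endpoints already in same component. Count unchanged: 1.
New component count: 1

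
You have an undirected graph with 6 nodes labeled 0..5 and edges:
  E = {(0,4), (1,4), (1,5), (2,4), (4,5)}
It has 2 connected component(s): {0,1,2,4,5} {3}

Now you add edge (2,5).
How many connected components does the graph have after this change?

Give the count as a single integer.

Answer: 2

Derivation:
Initial component count: 2
Add (2,5): endpoints already in same component. Count unchanged: 2.
New component count: 2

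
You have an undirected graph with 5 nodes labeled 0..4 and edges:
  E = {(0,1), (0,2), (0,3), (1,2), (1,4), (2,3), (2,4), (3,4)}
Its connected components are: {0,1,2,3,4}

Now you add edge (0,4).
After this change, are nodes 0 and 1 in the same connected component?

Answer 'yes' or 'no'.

Initial components: {0,1,2,3,4}
Adding edge (0,4): both already in same component {0,1,2,3,4}. No change.
New components: {0,1,2,3,4}
Are 0 and 1 in the same component? yes

Answer: yes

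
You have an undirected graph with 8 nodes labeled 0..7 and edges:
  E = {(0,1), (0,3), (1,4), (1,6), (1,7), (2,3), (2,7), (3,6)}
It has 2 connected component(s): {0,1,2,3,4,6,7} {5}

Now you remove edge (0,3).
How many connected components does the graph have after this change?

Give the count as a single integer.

Answer: 2

Derivation:
Initial component count: 2
Remove (0,3): not a bridge. Count unchanged: 2.
  After removal, components: {0,1,2,3,4,6,7} {5}
New component count: 2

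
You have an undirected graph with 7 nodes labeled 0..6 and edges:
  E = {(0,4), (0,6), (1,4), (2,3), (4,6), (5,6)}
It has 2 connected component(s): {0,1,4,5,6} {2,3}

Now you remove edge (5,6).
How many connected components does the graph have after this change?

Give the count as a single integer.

Initial component count: 2
Remove (5,6): it was a bridge. Count increases: 2 -> 3.
  After removal, components: {0,1,4,6} {2,3} {5}
New component count: 3

Answer: 3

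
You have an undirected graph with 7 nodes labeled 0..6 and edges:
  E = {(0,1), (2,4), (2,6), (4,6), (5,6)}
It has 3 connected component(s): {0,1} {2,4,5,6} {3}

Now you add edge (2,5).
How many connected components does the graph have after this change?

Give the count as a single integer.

Answer: 3

Derivation:
Initial component count: 3
Add (2,5): endpoints already in same component. Count unchanged: 3.
New component count: 3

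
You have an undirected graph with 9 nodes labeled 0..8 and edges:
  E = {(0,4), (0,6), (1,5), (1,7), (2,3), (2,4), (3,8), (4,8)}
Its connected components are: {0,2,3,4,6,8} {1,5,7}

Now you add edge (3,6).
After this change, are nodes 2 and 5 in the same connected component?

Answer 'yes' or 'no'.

Initial components: {0,2,3,4,6,8} {1,5,7}
Adding edge (3,6): both already in same component {0,2,3,4,6,8}. No change.
New components: {0,2,3,4,6,8} {1,5,7}
Are 2 and 5 in the same component? no

Answer: no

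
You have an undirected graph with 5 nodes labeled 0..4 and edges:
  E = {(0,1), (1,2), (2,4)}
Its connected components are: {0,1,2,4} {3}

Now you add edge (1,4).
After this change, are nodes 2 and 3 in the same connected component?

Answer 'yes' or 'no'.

Initial components: {0,1,2,4} {3}
Adding edge (1,4): both already in same component {0,1,2,4}. No change.
New components: {0,1,2,4} {3}
Are 2 and 3 in the same component? no

Answer: no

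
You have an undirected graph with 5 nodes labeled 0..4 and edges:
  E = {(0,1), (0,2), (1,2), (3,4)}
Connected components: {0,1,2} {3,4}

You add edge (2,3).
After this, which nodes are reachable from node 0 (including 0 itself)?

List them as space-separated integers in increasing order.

Answer: 0 1 2 3 4

Derivation:
Before: nodes reachable from 0: {0,1,2}
Adding (2,3): merges 0's component with another. Reachability grows.
After: nodes reachable from 0: {0,1,2,3,4}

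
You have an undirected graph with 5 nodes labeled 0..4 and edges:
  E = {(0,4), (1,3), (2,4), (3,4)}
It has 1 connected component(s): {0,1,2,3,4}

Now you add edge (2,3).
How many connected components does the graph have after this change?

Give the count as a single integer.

Initial component count: 1
Add (2,3): endpoints already in same component. Count unchanged: 1.
New component count: 1

Answer: 1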